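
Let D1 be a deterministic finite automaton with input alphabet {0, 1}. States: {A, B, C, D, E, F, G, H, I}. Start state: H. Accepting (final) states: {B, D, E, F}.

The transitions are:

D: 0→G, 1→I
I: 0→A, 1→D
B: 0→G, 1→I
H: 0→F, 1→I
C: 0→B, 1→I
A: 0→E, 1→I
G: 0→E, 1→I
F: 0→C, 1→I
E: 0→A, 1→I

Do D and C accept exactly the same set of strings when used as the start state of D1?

All states are reachable from the start state.
P0 = {B,D,E,F} | {A,C,G,H,I}.
Split {A,C,G,H,I} by δ(·,0) → {A,C,G,H} and {I}.
No further refinement is possible. Final partition (3 blocks): {B,D,E,F} | {A,C,G,H} | {I}.
D and C end up in different blocks, so they are distinguishable. For instance, the string 'ε' is accepted from only D.

No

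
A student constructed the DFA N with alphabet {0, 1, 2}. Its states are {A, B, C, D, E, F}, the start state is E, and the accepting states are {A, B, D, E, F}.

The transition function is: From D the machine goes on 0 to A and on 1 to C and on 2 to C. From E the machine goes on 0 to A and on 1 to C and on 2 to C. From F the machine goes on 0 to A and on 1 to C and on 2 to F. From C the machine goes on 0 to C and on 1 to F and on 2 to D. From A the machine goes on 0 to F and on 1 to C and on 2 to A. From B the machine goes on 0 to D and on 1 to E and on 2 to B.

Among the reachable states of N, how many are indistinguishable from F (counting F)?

First remove the unreachable states {B}; 5 states remain.
Initial partition by acceptance: {A,D,E,F} | {C}.
Refine {A,D,E,F} on symbol 2: members go to different blocks, giving {A,F} and {D,E}.
Stable partition: {A,F} | {C} | {D,E} — 3 equivalence classes.
State F belongs to the block {A,F}, which has 2 states.

2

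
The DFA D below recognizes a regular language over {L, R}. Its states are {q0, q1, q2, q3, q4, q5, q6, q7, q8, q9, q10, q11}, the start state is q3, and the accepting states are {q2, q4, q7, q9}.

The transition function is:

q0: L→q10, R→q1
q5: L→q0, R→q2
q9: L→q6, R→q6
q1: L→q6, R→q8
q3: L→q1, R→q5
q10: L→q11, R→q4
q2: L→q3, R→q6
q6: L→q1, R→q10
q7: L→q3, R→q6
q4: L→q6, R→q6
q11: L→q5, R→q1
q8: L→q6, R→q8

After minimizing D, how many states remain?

First remove the unreachable states {q7,q9}; 10 states remain.
Initial partition by acceptance: {q2,q4} | {q0,q1,q3,q5,q6,q8,q10,q11}.
On input R, block {q0,q1,q3,q5,q6,q8,q10,q11} splits into {q0,q1,q3,q6,q8,q11} and {q5,q10}.
On input L, block {q0,q1,q3,q6,q8,q11} splits into {q1,q3,q6,q8} and {q0,q11}.
Refine {q1,q3,q6,q8} on symbol R: members go to different blocks, giving {q1,q8} and {q3,q6}.
No further refinement is possible. Final partition (5 blocks): {q2,q4} | {q1,q8} | {q5,q10} | {q0,q11} | {q3,q6}.

5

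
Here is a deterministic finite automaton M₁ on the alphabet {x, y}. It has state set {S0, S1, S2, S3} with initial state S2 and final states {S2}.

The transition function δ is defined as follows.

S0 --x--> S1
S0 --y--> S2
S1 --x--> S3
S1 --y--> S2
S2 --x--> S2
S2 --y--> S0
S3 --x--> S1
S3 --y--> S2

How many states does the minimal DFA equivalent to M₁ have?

2

All states are reachable from the start state.
Start with accepting vs non-accepting: {S2} | {S0,S1,S3}.
The partition is now stable with 2 blocks: {S2} | {S0,S1,S3}.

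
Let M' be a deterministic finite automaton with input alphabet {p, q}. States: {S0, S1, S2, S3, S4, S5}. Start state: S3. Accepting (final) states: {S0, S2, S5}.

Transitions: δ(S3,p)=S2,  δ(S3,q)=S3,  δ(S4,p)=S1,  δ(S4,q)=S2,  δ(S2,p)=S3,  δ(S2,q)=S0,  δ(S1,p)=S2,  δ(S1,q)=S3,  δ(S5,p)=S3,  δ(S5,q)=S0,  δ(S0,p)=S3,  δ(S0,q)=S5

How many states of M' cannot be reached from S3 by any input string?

No path from S3 leads to S1, S4; the other 4 states are all reachable.

2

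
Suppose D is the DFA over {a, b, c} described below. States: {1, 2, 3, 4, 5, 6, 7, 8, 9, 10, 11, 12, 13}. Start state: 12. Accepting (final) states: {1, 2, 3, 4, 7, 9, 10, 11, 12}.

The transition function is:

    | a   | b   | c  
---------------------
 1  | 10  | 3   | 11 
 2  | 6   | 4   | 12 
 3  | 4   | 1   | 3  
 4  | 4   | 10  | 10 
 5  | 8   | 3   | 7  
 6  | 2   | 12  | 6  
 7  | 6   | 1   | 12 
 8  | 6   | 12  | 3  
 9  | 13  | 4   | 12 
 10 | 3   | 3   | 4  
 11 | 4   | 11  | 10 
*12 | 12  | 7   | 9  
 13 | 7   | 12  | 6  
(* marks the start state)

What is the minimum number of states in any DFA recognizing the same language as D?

States {5,8} cannot be reached from the start state, so discard them.
Start with accepting vs non-accepting: {1,2,3,4,7,9,10,11,12} | {6,13}.
Split {1,2,3,4,7,9,10,11,12} by δ(·,a) → {1,3,4,10,11,12} and {2,7,9}.
On input b, block {1,3,4,10,11,12} splits into {1,3,4,10,11} and {12}.
The partition is now stable with 4 blocks: {1,3,4,10,11} | {6,13} | {2,7,9} | {12}.

4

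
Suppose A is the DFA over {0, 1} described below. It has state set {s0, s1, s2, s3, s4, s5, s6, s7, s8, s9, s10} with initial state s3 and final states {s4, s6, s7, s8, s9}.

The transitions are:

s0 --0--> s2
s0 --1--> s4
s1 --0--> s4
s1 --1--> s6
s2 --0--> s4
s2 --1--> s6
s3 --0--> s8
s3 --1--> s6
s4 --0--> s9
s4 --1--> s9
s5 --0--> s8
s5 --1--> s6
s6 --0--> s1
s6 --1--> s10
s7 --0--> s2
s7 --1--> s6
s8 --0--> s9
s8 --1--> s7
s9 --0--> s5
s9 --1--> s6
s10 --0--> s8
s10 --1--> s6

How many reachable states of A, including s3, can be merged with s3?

States {s0} cannot be reached from the start state, so discard them.
P0 = {s4,s6,s7,s8,s9} | {s1,s2,s3,s5,s10}.
On input 0, block {s4,s6,s7,s8,s9} splits into {s6,s7,s9} and {s4,s8}.
On input 1, block {s6,s7,s9} splits into {s7,s9} and {s6}.
Stable partition: {s7,s9} | {s1,s2,s3,s5,s10} | {s4,s8} | {s6} — 4 equivalence classes.
The equivalence class containing s3 is {s1,s2,s3,s5,s10}, of size 5.

5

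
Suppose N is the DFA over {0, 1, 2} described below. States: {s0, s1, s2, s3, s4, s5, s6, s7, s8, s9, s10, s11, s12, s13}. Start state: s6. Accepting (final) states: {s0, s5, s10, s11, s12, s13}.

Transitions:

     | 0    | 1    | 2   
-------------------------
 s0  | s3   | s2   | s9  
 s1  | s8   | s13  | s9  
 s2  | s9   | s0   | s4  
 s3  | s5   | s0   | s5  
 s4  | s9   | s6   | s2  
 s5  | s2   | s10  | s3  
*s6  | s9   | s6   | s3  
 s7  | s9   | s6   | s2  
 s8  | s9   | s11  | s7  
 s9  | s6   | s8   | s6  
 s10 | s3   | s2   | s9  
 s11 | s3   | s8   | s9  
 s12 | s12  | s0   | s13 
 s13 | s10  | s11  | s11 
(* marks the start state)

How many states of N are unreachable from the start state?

BFS from s6 reaches {s0, s2, s3, s4, s5, s6, s7, s8, s9, s10, s11}; the 3 state(s) s1, s12, s13 are never visited.

3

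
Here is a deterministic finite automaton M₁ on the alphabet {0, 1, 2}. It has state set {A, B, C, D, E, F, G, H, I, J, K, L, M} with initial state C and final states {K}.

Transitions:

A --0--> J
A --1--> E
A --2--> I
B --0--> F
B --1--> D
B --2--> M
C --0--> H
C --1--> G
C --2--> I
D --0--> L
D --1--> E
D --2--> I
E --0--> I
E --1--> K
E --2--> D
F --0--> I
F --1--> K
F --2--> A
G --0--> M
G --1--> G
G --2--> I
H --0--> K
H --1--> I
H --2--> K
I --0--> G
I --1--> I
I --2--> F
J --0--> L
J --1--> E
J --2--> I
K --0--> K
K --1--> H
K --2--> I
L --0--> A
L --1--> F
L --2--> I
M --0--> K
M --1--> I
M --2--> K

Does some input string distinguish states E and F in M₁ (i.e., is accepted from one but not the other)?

No

States {B} cannot be reached from the start state, so discard them.
P0 = {K} | {A,C,D,E,F,G,H,I,J,L,M}.
On input 0, block {A,C,D,E,F,G,H,I,J,L,M} splits into {A,C,D,E,F,G,I,J,L} and {H,M}.
Refine {A,C,D,E,F,G,I,J,L} on symbol 0: members go to different blocks, giving {A,D,E,F,I,J,L} and {C,G}.
Refine {A,D,E,F,I,J,L} on symbol 0: members go to different blocks, giving {A,D,E,F,J,L} and {I}.
Refine {A,D,E,F,J,L} on symbol 0: members go to different blocks, giving {A,D,J,L} and {E,F}.
No further refinement is possible. Final partition (6 blocks): {K} | {A,D,J,L} | {H,M} | {C,G} | {I} | {E,F}.
E and F lie in the same block of the stable partition, so they are equivalent — no string distinguishes them.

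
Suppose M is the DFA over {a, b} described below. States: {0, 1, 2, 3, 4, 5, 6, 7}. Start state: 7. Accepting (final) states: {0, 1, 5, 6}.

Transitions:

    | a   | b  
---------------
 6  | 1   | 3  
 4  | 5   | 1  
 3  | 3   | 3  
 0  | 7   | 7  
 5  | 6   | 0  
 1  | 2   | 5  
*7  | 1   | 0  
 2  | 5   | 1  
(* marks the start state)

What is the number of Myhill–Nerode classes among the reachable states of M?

Reachable states from the start: {0,1,2,3,5,6,7}. Unreachable: {4} — drop them.
P0 = {0,1,5,6} | {2,3,7}.
Split {0,1,5,6} by δ(·,a) → {0,1} and {5,6}.
On input b, block {0,1} splits into {0} and {1}.
Split {2,3,7} by δ(·,a) → {2} and {3} and {7}.
Refine {5,6} on symbol a: members go to different blocks, giving {5} and {6}.
The partition is now stable with 7 blocks: {0} | {2} | {5} | {1} | {3} | {7} | {6}.

7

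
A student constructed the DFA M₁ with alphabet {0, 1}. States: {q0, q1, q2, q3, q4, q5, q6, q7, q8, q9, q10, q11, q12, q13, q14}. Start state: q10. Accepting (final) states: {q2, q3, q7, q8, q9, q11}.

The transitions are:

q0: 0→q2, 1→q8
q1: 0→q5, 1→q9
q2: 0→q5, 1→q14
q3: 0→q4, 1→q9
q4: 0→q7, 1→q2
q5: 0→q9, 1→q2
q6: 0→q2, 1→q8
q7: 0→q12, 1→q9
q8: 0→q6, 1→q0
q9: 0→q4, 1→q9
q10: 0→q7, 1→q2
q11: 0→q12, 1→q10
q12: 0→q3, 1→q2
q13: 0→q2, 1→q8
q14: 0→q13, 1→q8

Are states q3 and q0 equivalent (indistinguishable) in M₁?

No

Reachable states from the start: {q0,q2,q3,q4,q5,q6,q7,q8,q9,q10,q12,q13,q14}. Unreachable: {q1,q11} — drop them.
Start with accepting vs non-accepting: {q2,q3,q7,q8,q9} | {q0,q4,q5,q6,q10,q12,q13,q14}.
Split {q2,q3,q7,q8,q9} by δ(·,1) → {q3,q7,q9} and {q2,q8}.
Split {q0,q4,q5,q6,q10,q12,q13,q14} by δ(·,0) → {q4,q5,q10,q12} and {q0,q6,q13} and {q14}.
Refine {q2,q8} on symbol 0: members go to different blocks, giving {q2} and {q8}.
No further refinement is possible. Final partition (6 blocks): {q3,q7,q9} | {q4,q5,q10,q12} | {q2} | {q0,q6,q13} | {q14} | {q8}.
q3 and q0 end up in different blocks, so they are distinguishable. For instance, the string 'ε' is accepted from only q3.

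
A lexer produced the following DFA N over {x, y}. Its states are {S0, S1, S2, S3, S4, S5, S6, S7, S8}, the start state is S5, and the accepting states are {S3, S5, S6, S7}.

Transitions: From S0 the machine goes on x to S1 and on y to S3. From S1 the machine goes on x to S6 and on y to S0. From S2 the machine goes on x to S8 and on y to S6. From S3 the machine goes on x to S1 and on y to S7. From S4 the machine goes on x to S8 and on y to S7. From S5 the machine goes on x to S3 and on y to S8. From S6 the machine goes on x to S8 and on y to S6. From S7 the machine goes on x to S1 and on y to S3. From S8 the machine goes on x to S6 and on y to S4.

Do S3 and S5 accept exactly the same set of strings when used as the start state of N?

Reachable states from the start: {S0,S1,S3,S4,S5,S6,S7,S8}. Unreachable: {S2} — drop them.
P0 = {S3,S5,S6,S7} | {S0,S1,S4,S8}.
Split {S3,S5,S6,S7} by δ(·,x) → {S3,S6,S7} and {S5}.
Split {S0,S1,S4,S8} by δ(·,x) → {S0,S4} and {S1,S8}.
Stable partition: {S3,S6,S7} | {S0,S4} | {S5} | {S1,S8} — 4 equivalence classes.
S3 and S5 end up in different blocks, so they are distinguishable. For instance, the string 'x' is accepted from only S5.

No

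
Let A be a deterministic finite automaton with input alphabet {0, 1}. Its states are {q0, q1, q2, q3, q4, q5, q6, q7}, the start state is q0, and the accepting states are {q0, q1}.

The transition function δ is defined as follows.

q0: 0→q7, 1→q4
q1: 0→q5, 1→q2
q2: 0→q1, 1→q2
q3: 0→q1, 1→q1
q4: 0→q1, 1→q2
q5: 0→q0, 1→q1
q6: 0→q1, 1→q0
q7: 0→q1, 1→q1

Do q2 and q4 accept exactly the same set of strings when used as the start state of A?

Yes

Reachable states from the start: {q0,q1,q2,q4,q5,q7}. Unreachable: {q3,q6} — drop them.
Initial partition by acceptance: {q0,q1} | {q2,q4,q5,q7}.
On input 1, block {q2,q4,q5,q7} splits into {q2,q4} and {q5,q7}.
The partition is now stable with 3 blocks: {q0,q1} | {q2,q4} | {q5,q7}.
q2 and q4 lie in the same block of the stable partition, so they are equivalent — no string distinguishes them.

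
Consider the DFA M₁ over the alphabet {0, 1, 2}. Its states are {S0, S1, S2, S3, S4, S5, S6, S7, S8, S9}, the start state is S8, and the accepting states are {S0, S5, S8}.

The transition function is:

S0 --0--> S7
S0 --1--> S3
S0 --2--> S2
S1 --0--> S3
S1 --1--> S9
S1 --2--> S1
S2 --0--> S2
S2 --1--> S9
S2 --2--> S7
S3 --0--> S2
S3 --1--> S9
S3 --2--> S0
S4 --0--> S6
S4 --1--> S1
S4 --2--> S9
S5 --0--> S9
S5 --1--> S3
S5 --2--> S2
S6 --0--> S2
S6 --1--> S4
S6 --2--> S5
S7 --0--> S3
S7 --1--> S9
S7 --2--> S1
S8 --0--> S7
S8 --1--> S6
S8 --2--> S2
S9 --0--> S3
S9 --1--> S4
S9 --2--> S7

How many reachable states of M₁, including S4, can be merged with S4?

4

All states are reachable from the start state.
P0 = {S0,S5,S8} | {S1,S2,S3,S4,S6,S7,S9}.
On input 2, block {S1,S2,S3,S4,S6,S7,S9} splits into {S1,S2,S4,S7,S9} and {S3,S6}.
Refine {S1,S2,S4,S7,S9} on symbol 0: members go to different blocks, giving {S1,S4,S7,S9} and {S2}.
No further refinement is possible. Final partition (4 blocks): {S0,S5,S8} | {S1,S4,S7,S9} | {S3,S6} | {S2}.
State S4 belongs to the block {S1,S4,S7,S9}, which has 4 states.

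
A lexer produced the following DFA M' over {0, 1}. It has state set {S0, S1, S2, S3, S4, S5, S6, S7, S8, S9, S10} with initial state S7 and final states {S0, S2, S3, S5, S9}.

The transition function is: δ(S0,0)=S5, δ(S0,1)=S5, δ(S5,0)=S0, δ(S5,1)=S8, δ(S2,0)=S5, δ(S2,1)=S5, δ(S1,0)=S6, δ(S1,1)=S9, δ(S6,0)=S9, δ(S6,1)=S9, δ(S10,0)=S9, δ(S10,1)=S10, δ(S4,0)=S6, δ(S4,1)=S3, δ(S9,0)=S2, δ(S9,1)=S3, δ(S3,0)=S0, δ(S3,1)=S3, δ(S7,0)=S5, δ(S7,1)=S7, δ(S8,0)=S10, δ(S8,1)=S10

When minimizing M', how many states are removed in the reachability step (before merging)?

3

No path from S7 leads to S1, S4, S6; the other 8 states are all reachable.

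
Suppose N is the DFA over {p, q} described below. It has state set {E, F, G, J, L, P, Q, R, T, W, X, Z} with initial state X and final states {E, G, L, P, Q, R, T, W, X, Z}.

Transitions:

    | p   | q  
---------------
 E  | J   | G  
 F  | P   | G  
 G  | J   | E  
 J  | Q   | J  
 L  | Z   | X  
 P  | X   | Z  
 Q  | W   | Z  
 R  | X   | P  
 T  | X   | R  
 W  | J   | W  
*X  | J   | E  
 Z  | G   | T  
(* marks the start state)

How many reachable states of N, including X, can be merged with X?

Reachable states from the start: {E,G,J,P,Q,R,T,W,X,Z}. Unreachable: {F,L} — drop them.
P0 = {E,G,P,Q,R,T,W,X,Z} | {J}.
Split {E,G,P,Q,R,T,W,X,Z} by δ(·,p) → {P,Q,R,T,Z} and {E,G,W,X}.
No further refinement is possible. Final partition (3 blocks): {P,Q,R,T,Z} | {J} | {E,G,W,X}.
State X belongs to the block {E,G,W,X}, which has 4 states.

4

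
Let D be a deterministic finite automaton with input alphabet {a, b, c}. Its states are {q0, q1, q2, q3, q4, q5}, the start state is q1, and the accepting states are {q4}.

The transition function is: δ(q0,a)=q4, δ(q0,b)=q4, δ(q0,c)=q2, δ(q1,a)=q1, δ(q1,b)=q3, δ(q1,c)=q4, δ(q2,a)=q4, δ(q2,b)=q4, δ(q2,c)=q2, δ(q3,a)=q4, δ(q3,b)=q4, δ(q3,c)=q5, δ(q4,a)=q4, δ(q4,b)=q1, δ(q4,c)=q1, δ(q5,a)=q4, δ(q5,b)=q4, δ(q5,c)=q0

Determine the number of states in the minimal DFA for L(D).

3

Every state is reachable, so we keep all 6.
Initial partition by acceptance: {q4} | {q0,q1,q2,q3,q5}.
Split {q0,q1,q2,q3,q5} by δ(·,a) → {q0,q2,q3,q5} and {q1}.
Stable partition: {q4} | {q0,q2,q3,q5} | {q1} — 3 equivalence classes.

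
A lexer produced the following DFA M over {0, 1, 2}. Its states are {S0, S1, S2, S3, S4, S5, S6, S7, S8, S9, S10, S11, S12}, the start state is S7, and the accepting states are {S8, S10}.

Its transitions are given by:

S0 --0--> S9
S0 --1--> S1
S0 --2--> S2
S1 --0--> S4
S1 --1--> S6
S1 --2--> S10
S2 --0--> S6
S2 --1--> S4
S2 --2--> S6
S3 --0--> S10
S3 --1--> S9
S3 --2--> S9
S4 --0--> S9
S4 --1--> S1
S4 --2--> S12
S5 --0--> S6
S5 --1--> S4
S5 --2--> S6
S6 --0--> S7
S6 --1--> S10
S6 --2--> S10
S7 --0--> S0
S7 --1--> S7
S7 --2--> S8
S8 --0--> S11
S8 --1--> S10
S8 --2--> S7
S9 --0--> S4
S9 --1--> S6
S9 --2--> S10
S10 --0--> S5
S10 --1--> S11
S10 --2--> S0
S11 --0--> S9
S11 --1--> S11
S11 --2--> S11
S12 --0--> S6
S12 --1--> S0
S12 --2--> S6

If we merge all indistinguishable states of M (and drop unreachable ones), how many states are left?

Reachable states from the start: {S0,S1,S2,S4,S5,S6,S7,S8,S9,S10,S11,S12}. Unreachable: {S3} — drop them.
P0 = {S8,S10} | {S0,S1,S2,S4,S5,S6,S7,S9,S11,S12}.
Refine {S8,S10} on symbol 1: members go to different blocks, giving {S8} and {S10}.
On input 1, block {S0,S1,S2,S4,S5,S6,S7,S9,S11,S12} splits into {S0,S1,S2,S4,S5,S7,S9,S11,S12} and {S6}.
Split {S0,S1,S2,S4,S5,S7,S9,S11,S12} by δ(·,0) → {S0,S1,S4,S7,S9,S11} and {S2,S5,S12}.
Split {S0,S1,S4,S7,S9,S11} by δ(·,1) → {S0,S4,S7,S11} and {S1,S9}.
On input 0, block {S0,S4,S7,S11} splits into {S0,S4,S11} and {S7}.
Split {S0,S4,S11} by δ(·,1) → {S0,S4} and {S11}.
No further refinement is possible. Final partition (8 blocks): {S8} | {S0,S4} | {S10} | {S6} | {S2,S5,S12} | {S1,S9} | {S7} | {S11}.

8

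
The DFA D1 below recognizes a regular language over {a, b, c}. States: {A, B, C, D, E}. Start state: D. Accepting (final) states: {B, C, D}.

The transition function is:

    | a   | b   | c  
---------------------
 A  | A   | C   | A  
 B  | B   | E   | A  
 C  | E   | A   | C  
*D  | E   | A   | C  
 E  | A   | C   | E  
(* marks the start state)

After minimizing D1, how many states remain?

2

States {B} cannot be reached from the start state, so discard them.
P0 = {C,D} | {A,E}.
Stable partition: {C,D} | {A,E} — 2 equivalence classes.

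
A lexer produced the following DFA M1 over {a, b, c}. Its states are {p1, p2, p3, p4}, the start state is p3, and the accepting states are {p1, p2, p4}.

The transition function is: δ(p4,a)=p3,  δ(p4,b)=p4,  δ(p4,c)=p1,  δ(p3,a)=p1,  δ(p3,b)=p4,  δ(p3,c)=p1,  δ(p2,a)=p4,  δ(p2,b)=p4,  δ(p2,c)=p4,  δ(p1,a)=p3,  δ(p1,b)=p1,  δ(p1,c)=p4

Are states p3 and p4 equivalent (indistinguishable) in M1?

No

States {p2} cannot be reached from the start state, so discard them.
Initial partition by acceptance: {p1,p4} | {p3}.
No further refinement is possible. Final partition (2 blocks): {p1,p4} | {p3}.
p3 and p4 end up in different blocks, so they are distinguishable. For instance, the string 'ε' is accepted from only p4.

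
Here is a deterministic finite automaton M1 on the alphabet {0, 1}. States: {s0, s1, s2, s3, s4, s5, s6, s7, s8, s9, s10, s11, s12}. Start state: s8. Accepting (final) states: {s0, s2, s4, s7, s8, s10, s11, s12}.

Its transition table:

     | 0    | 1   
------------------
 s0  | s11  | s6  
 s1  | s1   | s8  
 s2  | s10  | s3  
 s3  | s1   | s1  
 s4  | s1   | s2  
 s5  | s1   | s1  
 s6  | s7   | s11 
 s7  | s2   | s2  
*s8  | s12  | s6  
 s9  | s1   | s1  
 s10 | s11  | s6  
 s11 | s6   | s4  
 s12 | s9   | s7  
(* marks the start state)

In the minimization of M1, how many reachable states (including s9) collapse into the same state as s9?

States {s0,s5} cannot be reached from the start state, so discard them.
Start with accepting vs non-accepting: {s2,s4,s7,s8,s10,s11,s12} | {s1,s3,s6,s9}.
On input 0, block {s2,s4,s7,s8,s10,s11,s12} splits into {s2,s7,s8,s10} and {s4,s11,s12}.
Refine {s2,s7,s8,s10} on symbol 0: members go to different blocks, giving {s2,s7} and {s8,s10}.
On input 0, block {s2,s7} splits into {s2} and {s7}.
Refine {s1,s3,s6,s9} on symbol 0: members go to different blocks, giving {s1,s3,s9} and {s6}.
On input 1, block {s1,s3,s9} splits into {s3,s9} and {s1}.
On input 0, block {s4,s11,s12} splits into {s4} and {s11} and {s12}.
On input 0, block {s8,s10} splits into {s8} and {s10}.
The partition is now stable with 10 blocks: {s2} | {s3,s9} | {s4} | {s8} | {s7} | {s6} | {s1} | {s11} | {s12} | {s10}.
State s9 belongs to the block {s3,s9}, which has 2 states.

2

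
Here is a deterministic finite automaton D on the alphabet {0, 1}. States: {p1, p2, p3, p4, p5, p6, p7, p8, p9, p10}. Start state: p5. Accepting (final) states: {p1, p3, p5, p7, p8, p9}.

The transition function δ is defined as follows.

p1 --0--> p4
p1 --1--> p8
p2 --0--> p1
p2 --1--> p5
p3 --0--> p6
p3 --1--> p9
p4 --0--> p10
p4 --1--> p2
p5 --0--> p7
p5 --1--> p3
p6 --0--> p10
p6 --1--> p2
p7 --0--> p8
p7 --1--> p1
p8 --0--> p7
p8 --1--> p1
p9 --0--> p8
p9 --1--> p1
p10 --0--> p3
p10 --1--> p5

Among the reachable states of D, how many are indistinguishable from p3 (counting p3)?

All states are reachable from the start state.
Start with accepting vs non-accepting: {p1,p3,p5,p7,p8,p9} | {p2,p4,p6,p10}.
On input 0, block {p1,p3,p5,p7,p8,p9} splits into {p5,p7,p8,p9} and {p1,p3}.
On input 0, block {p2,p4,p6,p10} splits into {p2,p10} and {p4,p6}.
Stable partition: {p5,p7,p8,p9} | {p2,p10} | {p1,p3} | {p4,p6} — 4 equivalence classes.
State p3 belongs to the block {p1,p3}, which has 2 states.

2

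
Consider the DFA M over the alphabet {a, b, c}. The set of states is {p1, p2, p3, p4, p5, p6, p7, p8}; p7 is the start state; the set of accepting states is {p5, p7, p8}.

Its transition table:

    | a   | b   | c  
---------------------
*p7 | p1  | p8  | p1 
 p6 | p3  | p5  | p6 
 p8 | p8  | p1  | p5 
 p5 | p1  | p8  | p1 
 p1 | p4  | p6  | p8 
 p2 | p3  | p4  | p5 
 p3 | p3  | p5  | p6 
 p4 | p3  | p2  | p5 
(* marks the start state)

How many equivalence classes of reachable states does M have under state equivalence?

5

Initial partition by acceptance: {p5,p7,p8} | {p1,p2,p3,p4,p6}.
On input a, block {p5,p7,p8} splits into {p5,p7} and {p8}.
On input b, block {p1,p2,p3,p4,p6} splits into {p1,p2,p4} and {p3,p6}.
Refine {p1,p2,p4} on symbol a: members go to different blocks, giving {p2,p4} and {p1}.
The partition is now stable with 5 blocks: {p5,p7} | {p2,p4} | {p8} | {p3,p6} | {p1}.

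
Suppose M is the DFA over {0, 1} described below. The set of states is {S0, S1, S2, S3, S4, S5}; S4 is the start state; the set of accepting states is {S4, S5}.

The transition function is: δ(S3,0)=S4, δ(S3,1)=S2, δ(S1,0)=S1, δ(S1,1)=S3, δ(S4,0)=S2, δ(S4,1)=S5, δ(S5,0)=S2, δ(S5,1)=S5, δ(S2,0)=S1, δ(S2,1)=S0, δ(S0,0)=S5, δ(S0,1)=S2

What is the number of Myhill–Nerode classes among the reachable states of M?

3

All states are reachable from the start state.
Initial partition by acceptance: {S4,S5} | {S0,S1,S2,S3}.
Refine {S0,S1,S2,S3} on symbol 0: members go to different blocks, giving {S0,S3} and {S1,S2}.
Stable partition: {S4,S5} | {S0,S3} | {S1,S2} — 3 equivalence classes.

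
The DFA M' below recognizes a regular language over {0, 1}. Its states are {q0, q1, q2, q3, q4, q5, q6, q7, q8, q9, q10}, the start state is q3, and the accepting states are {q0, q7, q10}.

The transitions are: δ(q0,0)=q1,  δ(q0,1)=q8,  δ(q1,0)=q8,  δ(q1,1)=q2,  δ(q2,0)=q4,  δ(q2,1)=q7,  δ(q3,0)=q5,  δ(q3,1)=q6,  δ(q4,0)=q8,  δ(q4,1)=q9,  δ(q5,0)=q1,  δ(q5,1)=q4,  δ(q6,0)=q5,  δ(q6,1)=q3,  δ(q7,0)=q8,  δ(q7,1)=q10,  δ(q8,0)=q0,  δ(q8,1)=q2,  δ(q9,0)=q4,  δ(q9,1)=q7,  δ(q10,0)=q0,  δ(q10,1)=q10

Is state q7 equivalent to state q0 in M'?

Every state is reachable, so we keep all 11.
Initial partition by acceptance: {q0,q7,q10} | {q1,q2,q3,q4,q5,q6,q8,q9}.
Split {q0,q7,q10} by δ(·,0) → {q0,q7} and {q10}.
On input 1, block {q0,q7} splits into {q0} and {q7}.
Refine {q1,q2,q3,q4,q5,q6,q8,q9} on symbol 0: members go to different blocks, giving {q1,q2,q3,q4,q5,q6,q9} and {q8}.
Split {q1,q2,q3,q4,q5,q6,q9} by δ(·,0) → {q2,q3,q5,q6,q9} and {q1,q4}.
On input 0, block {q2,q3,q5,q6,q9} splits into {q2,q5,q9} and {q3,q6}.
Refine {q2,q5,q9} on symbol 1: members go to different blocks, giving {q2,q9} and {q5}.
No further refinement is possible. Final partition (8 blocks): {q0} | {q2,q9} | {q10} | {q7} | {q8} | {q1,q4} | {q3,q6} | {q5}.
q7 and q0 end up in different blocks, so they are distinguishable. For instance, the string '1' is accepted from only q7.

No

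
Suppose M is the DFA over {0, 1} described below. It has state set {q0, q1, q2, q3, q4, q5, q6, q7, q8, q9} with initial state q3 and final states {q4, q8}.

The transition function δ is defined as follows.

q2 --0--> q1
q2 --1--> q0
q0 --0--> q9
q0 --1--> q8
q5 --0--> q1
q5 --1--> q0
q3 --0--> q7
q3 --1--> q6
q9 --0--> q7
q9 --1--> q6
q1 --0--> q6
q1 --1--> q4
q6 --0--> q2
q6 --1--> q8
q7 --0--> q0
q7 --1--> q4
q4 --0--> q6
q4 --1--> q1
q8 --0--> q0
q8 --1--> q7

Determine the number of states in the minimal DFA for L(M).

First remove the unreachable states {q5}; 9 states remain.
P0 = {q4,q8} | {q0,q1,q2,q3,q6,q7,q9}.
On input 1, block {q0,q1,q2,q3,q6,q7,q9} splits into {q0,q1,q6,q7} and {q2,q3,q9}.
Split {q0,q1,q6,q7} by δ(·,0) → {q0,q6} and {q1,q7}.
The partition is now stable with 4 blocks: {q4,q8} | {q0,q6} | {q2,q3,q9} | {q1,q7}.

4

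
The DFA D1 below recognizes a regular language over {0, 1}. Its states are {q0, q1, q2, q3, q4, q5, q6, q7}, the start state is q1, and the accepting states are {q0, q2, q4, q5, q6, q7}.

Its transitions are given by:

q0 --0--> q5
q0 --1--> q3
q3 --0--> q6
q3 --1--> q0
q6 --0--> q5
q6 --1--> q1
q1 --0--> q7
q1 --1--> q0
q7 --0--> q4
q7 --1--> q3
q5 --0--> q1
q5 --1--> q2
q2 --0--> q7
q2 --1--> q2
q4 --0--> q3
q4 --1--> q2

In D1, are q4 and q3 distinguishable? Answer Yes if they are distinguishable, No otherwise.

Initial partition by acceptance: {q0,q2,q4,q5,q6,q7} | {q1,q3}.
On input 0, block {q0,q2,q4,q5,q6,q7} splits into {q0,q2,q6,q7} and {q4,q5}.
On input 0, block {q0,q2,q6,q7} splits into {q0,q6,q7} and {q2}.
No further refinement is possible. Final partition (4 blocks): {q0,q6,q7} | {q1,q3} | {q4,q5} | {q2}.
q4 and q3 end up in different blocks, so they are distinguishable. For instance, the string 'ε' is accepted from only q4.

Yes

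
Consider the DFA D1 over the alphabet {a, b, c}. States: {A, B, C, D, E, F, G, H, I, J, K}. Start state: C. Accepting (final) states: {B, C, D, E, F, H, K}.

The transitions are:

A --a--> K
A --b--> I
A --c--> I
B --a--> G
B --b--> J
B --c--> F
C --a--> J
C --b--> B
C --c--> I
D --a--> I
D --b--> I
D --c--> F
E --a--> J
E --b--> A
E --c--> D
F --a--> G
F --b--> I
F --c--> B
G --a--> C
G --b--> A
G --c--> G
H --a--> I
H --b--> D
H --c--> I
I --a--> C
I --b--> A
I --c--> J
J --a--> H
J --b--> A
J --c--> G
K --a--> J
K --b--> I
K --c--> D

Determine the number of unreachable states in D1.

BFS from C reaches {A, B, C, D, F, G, H, I, J, K}; the 1 state(s) E are never visited.

1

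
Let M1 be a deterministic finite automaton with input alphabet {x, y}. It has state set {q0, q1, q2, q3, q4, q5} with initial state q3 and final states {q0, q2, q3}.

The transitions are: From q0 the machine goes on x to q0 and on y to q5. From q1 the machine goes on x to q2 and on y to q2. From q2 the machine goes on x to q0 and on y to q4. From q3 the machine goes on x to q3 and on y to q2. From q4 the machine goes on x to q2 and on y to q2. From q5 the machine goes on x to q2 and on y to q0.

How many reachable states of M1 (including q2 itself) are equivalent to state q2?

First remove the unreachable states {q1}; 5 states remain.
Initial partition by acceptance: {q0,q2,q3} | {q4,q5}.
On input y, block {q0,q2,q3} splits into {q0,q2} and {q3}.
No further refinement is possible. Final partition (3 blocks): {q0,q2} | {q4,q5} | {q3}.
The equivalence class containing q2 is {q0,q2}, of size 2.

2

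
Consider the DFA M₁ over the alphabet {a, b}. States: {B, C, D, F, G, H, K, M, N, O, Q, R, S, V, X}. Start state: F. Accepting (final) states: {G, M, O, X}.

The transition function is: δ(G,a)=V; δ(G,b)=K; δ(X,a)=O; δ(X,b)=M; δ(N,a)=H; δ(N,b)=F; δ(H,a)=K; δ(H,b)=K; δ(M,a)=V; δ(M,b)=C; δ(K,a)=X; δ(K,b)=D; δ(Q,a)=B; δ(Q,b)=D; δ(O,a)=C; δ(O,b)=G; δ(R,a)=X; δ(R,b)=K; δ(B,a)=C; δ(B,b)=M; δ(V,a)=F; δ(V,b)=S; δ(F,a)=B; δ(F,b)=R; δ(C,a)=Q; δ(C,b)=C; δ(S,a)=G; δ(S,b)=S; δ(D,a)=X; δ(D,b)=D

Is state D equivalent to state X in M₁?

Reachable states from the start: {B,C,D,F,G,K,M,O,Q,R,S,V,X}. Unreachable: {H,N} — drop them.
Initial partition by acceptance: {G,M,O,X} | {B,C,D,F,K,Q,R,S,V}.
Refine {G,M,O,X} on symbol a: members go to different blocks, giving {G,M,O} and {X}.
Split {G,M,O} by δ(·,b) → {G,M} and {O}.
Split {B,C,D,F,K,Q,R,S,V} by δ(·,a) → {B,C,F,Q,V} and {D,K,R} and {S}.
On input b, block {G,M} splits into {G} and {M}.
On input b, block {B,C,F,Q,V} splits into {F,Q} and {C} and {B} and {V}.
Stable partition: {G} | {F,Q} | {X} | {O} | {D,K,R} | {S} | {M} | {C} | {B} | {V} — 10 equivalence classes.
D and X end up in different blocks, so they are distinguishable. For instance, the string 'ε' is accepted from only X.

No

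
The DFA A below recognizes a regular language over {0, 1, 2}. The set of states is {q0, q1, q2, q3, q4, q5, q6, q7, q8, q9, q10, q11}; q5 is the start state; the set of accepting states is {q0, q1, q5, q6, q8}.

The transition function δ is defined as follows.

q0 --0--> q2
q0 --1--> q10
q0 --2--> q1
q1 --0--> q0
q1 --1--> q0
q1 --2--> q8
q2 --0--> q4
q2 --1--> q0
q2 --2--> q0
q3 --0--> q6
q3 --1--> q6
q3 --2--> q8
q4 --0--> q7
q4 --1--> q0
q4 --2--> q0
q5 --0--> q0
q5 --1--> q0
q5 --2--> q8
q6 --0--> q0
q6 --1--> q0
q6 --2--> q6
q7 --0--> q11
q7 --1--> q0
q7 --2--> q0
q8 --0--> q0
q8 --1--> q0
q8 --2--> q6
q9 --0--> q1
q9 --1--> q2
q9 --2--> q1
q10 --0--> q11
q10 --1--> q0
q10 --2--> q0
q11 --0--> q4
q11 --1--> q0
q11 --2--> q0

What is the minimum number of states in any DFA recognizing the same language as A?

States {q3,q9} cannot be reached from the start state, so discard them.
P0 = {q0,q1,q5,q6,q8} | {q2,q4,q7,q10,q11}.
Split {q0,q1,q5,q6,q8} by δ(·,0) → {q1,q5,q6,q8} and {q0}.
No further refinement is possible. Final partition (3 blocks): {q1,q5,q6,q8} | {q2,q4,q7,q10,q11} | {q0}.

3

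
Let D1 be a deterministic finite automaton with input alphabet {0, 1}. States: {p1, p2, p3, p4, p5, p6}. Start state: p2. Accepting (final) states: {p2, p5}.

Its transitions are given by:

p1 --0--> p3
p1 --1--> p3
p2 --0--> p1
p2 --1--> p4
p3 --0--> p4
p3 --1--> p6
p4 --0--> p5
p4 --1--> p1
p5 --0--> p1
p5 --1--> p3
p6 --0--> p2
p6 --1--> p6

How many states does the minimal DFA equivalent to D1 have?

6

Every state is reachable, so we keep all 6.
Initial partition by acceptance: {p2,p5} | {p1,p3,p4,p6}.
Split {p1,p3,p4,p6} by δ(·,0) → {p1,p3} and {p4,p6}.
Split {p2,p5} by δ(·,1) → {p2} and {p5}.
Split {p1,p3} by δ(·,0) → {p1} and {p3}.
Refine {p4,p6} on symbol 0: members go to different blocks, giving {p4} and {p6}.
Stable partition: {p2} | {p1} | {p4} | {p5} | {p3} | {p6} — 6 equivalence classes.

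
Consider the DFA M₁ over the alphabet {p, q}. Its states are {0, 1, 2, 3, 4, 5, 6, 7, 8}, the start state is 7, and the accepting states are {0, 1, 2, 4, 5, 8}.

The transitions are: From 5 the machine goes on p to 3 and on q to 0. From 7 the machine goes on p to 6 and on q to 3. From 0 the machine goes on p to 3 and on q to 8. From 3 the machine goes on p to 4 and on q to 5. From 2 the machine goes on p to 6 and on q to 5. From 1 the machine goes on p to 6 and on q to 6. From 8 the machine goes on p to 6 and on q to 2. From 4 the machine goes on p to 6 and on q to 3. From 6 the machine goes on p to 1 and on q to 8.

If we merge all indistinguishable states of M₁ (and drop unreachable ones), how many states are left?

Every state is reachable, so we keep all 9.
Start with accepting vs non-accepting: {0,1,2,4,5,8} | {3,6,7}.
On input q, block {0,1,2,4,5,8} splits into {0,2,5,8} and {1,4}.
Split {3,6,7} by δ(·,p) → {3,6} and {7}.
No further refinement is possible. Final partition (4 blocks): {0,2,5,8} | {3,6} | {1,4} | {7}.

4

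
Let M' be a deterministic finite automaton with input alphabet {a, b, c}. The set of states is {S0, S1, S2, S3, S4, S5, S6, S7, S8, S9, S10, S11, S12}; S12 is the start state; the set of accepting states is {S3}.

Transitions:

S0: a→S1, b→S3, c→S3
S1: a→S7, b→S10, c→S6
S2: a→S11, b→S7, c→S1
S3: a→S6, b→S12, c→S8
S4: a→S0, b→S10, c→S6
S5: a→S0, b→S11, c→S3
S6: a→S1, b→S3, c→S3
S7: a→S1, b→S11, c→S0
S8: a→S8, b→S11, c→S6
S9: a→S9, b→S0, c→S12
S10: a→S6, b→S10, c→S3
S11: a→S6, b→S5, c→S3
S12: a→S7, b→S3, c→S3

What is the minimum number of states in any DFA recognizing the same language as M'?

4

States {S2,S4,S9} cannot be reached from the start state, so discard them.
Start with accepting vs non-accepting: {S3} | {S0,S1,S5,S6,S7,S8,S10,S11,S12}.
On input b, block {S0,S1,S5,S6,S7,S8,S10,S11,S12} splits into {S1,S5,S7,S8,S10,S11} and {S0,S6,S12}.
Split {S1,S5,S7,S8,S10,S11} by δ(·,a) → {S1,S7,S8} and {S5,S10,S11}.
No further refinement is possible. Final partition (4 blocks): {S3} | {S1,S7,S8} | {S0,S6,S12} | {S5,S10,S11}.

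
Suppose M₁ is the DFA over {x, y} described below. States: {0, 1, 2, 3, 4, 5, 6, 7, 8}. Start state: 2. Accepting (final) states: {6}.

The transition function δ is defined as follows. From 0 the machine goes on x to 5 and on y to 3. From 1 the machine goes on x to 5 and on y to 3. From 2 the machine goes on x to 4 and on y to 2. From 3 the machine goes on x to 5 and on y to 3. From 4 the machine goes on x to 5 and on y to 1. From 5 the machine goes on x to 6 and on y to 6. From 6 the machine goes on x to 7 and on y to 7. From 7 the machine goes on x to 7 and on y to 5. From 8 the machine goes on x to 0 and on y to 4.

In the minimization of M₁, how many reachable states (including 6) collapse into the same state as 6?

States {0,8} cannot be reached from the start state, so discard them.
Start with accepting vs non-accepting: {6} | {1,2,3,4,5,7}.
Refine {1,2,3,4,5,7} on symbol x: members go to different blocks, giving {1,2,3,4,7} and {5}.
Refine {1,2,3,4,7} on symbol x: members go to different blocks, giving {1,3,4} and {2,7}.
Refine {2,7} on symbol x: members go to different blocks, giving {2} and {7}.
No further refinement is possible. Final partition (5 blocks): {6} | {1,3,4} | {5} | {2} | {7}.
The equivalence class containing 6 is {6}, of size 1.

1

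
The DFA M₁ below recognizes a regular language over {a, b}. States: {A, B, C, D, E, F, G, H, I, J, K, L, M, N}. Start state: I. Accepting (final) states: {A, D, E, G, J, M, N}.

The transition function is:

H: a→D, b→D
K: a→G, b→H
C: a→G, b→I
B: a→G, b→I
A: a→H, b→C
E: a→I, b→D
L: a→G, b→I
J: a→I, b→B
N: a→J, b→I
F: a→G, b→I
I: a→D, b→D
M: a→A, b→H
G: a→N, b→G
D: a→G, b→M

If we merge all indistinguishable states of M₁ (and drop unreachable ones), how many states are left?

6

First remove the unreachable states {E,F,K,L}; 10 states remain.
Initial partition by acceptance: {A,D,G,J,M,N} | {B,C,H,I}.
Split {A,D,G,J,M,N} by δ(·,a) → {D,G,M,N} and {A,J}.
Refine {D,G,M,N} on symbol a: members go to different blocks, giving {D,G} and {M,N}.
On input a, block {D,G} splits into {D} and {G}.
On input a, block {B,C,H,I} splits into {B,C} and {H,I}.
The partition is now stable with 6 blocks: {D} | {B,C} | {A,J} | {M,N} | {G} | {H,I}.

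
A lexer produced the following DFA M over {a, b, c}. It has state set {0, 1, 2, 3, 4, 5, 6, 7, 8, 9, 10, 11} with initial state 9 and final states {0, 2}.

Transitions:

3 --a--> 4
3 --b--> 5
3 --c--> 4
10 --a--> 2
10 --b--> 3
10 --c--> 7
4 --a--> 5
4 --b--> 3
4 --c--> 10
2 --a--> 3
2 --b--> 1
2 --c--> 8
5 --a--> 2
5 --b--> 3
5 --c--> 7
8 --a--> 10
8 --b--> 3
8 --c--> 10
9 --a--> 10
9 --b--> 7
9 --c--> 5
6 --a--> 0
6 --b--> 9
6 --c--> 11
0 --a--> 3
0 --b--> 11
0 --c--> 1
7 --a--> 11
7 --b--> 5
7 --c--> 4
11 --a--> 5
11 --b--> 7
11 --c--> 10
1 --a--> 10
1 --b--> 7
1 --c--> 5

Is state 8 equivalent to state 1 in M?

Yes

First remove the unreachable states {0,6}; 10 states remain.
P0 = {2} | {1,3,4,5,7,8,9,10,11}.
Refine {1,3,4,5,7,8,9,10,11} on symbol a: members go to different blocks, giving {1,3,4,7,8,9,11} and {5,10}.
On input a, block {1,3,4,7,8,9,11} splits into {1,4,8,9,11} and {3,7}.
The partition is now stable with 4 blocks: {2} | {1,4,8,9,11} | {5,10} | {3,7}.
8 and 1 lie in the same block of the stable partition, so they are equivalent — no string distinguishes them.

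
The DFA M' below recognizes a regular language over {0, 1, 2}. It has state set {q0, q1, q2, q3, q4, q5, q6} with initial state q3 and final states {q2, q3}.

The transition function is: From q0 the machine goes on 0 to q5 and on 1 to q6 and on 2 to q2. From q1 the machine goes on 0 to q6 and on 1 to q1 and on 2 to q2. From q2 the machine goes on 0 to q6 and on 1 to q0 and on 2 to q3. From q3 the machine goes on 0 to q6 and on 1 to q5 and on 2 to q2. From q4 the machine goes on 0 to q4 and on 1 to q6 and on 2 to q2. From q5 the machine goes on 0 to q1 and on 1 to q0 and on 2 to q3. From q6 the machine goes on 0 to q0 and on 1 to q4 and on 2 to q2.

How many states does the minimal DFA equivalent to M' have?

All states are reachable from the start state.
Initial partition by acceptance: {q2,q3} | {q0,q1,q4,q5,q6}.
No further refinement is possible. Final partition (2 blocks): {q2,q3} | {q0,q1,q4,q5,q6}.

2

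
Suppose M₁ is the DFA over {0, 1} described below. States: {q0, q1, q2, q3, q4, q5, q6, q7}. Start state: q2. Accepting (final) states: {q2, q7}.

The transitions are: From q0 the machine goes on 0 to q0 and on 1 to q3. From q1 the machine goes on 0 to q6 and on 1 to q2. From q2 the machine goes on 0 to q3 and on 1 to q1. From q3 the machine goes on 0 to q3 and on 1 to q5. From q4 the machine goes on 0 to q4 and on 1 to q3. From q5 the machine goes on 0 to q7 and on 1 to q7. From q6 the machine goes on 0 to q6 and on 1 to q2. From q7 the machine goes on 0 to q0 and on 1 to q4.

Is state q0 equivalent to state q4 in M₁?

Yes

Initial partition by acceptance: {q2,q7} | {q0,q1,q3,q4,q5,q6}.
Refine {q0,q1,q3,q4,q5,q6} on symbol 0: members go to different blocks, giving {q0,q1,q3,q4,q6} and {q5}.
On input 1, block {q0,q1,q3,q4,q6} splits into {q0,q4} and {q1,q6} and {q3}.
Split {q2,q7} by δ(·,0) → {q2} and {q7}.
The partition is now stable with 6 blocks: {q2} | {q0,q4} | {q5} | {q1,q6} | {q3} | {q7}.
q0 and q4 lie in the same block of the stable partition, so they are equivalent — no string distinguishes them.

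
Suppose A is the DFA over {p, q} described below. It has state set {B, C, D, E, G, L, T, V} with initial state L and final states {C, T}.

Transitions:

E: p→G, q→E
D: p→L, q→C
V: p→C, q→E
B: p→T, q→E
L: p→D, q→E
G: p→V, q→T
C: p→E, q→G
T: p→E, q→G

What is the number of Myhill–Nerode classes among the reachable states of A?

States {B} cannot be reached from the start state, so discard them.
Initial partition by acceptance: {C,T} | {D,E,G,L,V}.
Refine {D,E,G,L,V} on symbol p: members go to different blocks, giving {D,E,G,L} and {V}.
On input p, block {D,E,G,L} splits into {D,E,L} and {G}.
Split {D,E,L} by δ(·,p) → {D,L} and {E}.
On input q, block {D,L} splits into {L} and {D}.
No further refinement is possible. Final partition (6 blocks): {C,T} | {L} | {V} | {G} | {E} | {D}.

6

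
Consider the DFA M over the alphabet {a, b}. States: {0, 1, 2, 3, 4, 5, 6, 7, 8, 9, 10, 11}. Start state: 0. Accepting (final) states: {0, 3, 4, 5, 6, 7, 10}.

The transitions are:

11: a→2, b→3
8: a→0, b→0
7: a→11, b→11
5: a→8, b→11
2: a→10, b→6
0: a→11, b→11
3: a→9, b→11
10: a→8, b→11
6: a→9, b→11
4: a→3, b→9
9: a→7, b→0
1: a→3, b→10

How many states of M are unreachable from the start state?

BFS from 0 reaches {0, 2, 3, 6, 7, 8, 9, 10, 11}; the 3 state(s) 1, 4, 5 are never visited.

3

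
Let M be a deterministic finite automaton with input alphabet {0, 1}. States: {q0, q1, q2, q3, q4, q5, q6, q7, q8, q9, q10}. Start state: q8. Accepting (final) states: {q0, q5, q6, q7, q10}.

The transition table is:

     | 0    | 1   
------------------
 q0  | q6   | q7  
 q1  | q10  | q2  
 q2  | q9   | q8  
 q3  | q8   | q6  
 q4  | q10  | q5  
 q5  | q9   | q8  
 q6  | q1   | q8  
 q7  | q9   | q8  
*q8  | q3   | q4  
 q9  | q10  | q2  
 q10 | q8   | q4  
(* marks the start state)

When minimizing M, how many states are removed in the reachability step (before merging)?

Starting at q8 and following transitions, the reachable set is {q1, q2, q3, q4, q5, q6, q8, q9, q10}. That leaves q0, q7 unreachable — 2 in total.

2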